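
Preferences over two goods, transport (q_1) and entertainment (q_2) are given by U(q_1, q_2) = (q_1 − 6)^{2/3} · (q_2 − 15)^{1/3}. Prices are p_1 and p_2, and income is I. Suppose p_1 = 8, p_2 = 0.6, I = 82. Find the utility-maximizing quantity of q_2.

MRS = 2·(q_2−15)/(q_1−6). Tangency with p_1/p_2 gives q_2−15 = (1/2)·(p_1/p_2)·(q_1−6).
Substituting into the budget: q_1* = 6 + 2/3·(I − 6·p_1 − 15·p_2)/p_1, and q_2* = 15 + 1/3·(…)/p_2.
Discretionary income = 82 − 6·8 − 15·0.6 = 25; q_2* = 15 + 1/3·25/0.6 = 28.8889.

q_2* = 28.8889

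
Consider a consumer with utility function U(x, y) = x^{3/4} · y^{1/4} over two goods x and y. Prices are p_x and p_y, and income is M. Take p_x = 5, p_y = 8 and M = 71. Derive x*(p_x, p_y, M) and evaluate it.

x* = 10.65

The MRS is 3·y/x. Set MRS = p_x/p_y.
Rearranging, p_y·y = (1/3)·p_x·x. Substituting into the budget gives p_x·x·(1 + (1/3)) = M.
Demand: x*(p_x,p_y,M) = 0.75·M/p_x and y* = 0.25·M/p_y.
At p_x=5, p_y=8, M=71: x* = 0.75·71/5 = 10.65.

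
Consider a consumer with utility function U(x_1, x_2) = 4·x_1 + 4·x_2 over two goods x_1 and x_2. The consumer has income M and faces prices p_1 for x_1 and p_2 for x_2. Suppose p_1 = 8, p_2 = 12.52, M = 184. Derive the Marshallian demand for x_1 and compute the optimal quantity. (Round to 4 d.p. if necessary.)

Numerically: x_1* = 23, x_2* = 0.

x_1* = 23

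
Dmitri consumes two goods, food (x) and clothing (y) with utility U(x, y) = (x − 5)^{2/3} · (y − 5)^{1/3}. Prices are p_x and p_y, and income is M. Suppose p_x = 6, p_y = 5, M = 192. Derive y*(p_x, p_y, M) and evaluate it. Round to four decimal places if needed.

y* = 14.1333

MRS = 2·(y−5)/(x−5). Tangency with p_x/p_y gives y−5 = (1/2)·(p_x/p_y)·(x−5).
After buying the subsistence bundle (5, 5), a share 2/3 of the remaining income goes to x: x* = 5 + 2/3·(M − 5p_x − 5p_y)/p_x.
Discretionary income = 192 − 5·6 − 5·5 = 137; y* = 5 + 1/3·137/5 = 14.1333.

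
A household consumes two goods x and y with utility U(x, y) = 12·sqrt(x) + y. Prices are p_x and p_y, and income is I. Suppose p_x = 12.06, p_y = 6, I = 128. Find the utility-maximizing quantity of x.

x* = 8.9107

Plugging in: x* = (6·6/12.06)² = 8.9107.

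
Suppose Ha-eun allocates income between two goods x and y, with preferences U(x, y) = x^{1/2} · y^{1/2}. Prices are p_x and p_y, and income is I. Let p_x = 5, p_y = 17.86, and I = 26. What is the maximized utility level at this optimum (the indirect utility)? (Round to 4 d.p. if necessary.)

V = 1.3757

MU_x/MU_y = (0.5·y)/(0.5·x); tangency sets this equal to p_x/p_y.
So 0.5·p_y·y = 0.5·p_x·x; combined with the budget, a share 0.5 of income goes to x.
Demand: x*(p_x,p_y,I) = 0.5·I/p_x and y* = 0.5·I/p_y.
At p_x=5, p_y=17.86, I=26: x* = 0.5·26/5 = 2.6, y* = 0.7279.
Utility at the optimum: U(2.6, 0.7279) = 1.3757.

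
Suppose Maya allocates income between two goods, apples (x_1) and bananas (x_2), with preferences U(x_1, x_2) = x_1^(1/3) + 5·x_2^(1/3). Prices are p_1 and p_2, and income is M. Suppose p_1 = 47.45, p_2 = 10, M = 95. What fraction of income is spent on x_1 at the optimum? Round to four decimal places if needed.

With the ratio pinned down, the budget gives x_1* = M/(p_1 + p_2·(x_2/x_1)) and x_2* = (x_2/x_1)·x_1*.
Numerically x_2/x_1 = 115.560479, so x_1* = 95/(47.45 + 10·115.560479) = 0.079 and x_2* = 115.560479·0.079 = 9.1253.
Expenditure on x_1: 47.45·0.079 = 3.7469; share = 0.0394.

share on x_1 = 0.0394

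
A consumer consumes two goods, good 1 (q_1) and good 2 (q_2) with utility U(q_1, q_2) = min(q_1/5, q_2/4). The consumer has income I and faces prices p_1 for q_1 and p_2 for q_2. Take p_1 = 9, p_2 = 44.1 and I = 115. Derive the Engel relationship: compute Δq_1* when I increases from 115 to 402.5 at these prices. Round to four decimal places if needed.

Δq_1* = 6.4928

With perfect complements, no substitution: consume in ratio q_1:q_2 = 5:4.
Budget: p_1·q_1 + p_2·(4/5)·q_1 = I, so (5·p_1 + 4·p_2)·q_1 = 5·I.
Demand: q_1*(p_1,p_2,I) = 5·I/(5·p_1 + 4·p_2), q_2* = 4·I/(5·p_1 + 4·p_2).
Here 5·9 + 4·44.1 = 221.4, giving q_1* = 2.5971.
At I' = 402.5: q_1* = 9.0899. Change: 9.0899 − 2.5971 = 6.4928.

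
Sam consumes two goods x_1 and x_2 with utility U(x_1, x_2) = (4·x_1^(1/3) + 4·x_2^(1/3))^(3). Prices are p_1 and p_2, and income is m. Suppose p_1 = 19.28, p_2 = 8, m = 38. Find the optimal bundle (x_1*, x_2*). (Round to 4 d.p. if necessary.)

MRS = MU_x_1/MU_x_2 = (x_2/x_1)^(2/3). Set equal to p_1/p_2.
Hence x_2/x_1 = (p_1/p_2)^(1/(2/3)), i.e. raised to the 1.5 power.
With the ratio pinned down, the budget gives x_1* = m/(p_1 + p_2·(x_2/x_1)) and x_2* = (x_2/x_1)·x_1*.
Numerically x_2/x_1 = 3.741326, so x_1* = 38/(19.28 + 8·3.741326) = 0.7722 and x_2* = 3.741326·0.7722 = 2.889.

x_1* = 0.7722, x_2* = 2.889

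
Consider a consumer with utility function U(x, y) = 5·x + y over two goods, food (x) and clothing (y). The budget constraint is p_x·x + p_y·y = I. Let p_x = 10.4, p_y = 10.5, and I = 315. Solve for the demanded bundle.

Linear utility — the consumer picks whichever good has higher MU/price: 5/10.4 = 0.4808 vs 1/10.5 = 0.0952.
x gives more utility per dollar, so spend all income on x: x* = I/p_x, y* = 0.
Numerically: x* = 30.2885, y* = 0.

x* = 30.2885, y* = 0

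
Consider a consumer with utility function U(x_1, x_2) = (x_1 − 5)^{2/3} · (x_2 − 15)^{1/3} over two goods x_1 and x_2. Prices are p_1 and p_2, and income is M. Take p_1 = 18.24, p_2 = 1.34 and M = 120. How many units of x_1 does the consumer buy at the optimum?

MRS = 2·(x_2−15)/(x_1−5). Tangency with p_1/p_2 gives x_2−15 = (1/2)·(p_1/p_2)·(x_1−5).
Substituting into the budget: x_1* = 5 + 2/3·(M − 5·p_1 − 15·p_2)/p_1, and x_2* = 15 + 1/3·(…)/p_2.
Discretionary income = 120 − 5·18.24 − 15·1.34 = 8.7; x_1* = 5 + 2/3·8.7/18.24 = 5.318.

x_1* = 5.318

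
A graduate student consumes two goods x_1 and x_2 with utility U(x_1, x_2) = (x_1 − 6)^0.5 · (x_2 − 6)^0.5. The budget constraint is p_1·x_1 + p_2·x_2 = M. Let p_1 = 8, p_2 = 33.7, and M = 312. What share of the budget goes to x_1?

Discretionary income = 312 − 6·8 − 6·33.7 = 61.8; x_1* = 6 + 0.5·61.8/8 = 9.8625; x_2* = 6 + 0.5·61.8/33.7 = 6.9169.
Expenditure on x_1: 8·9.8625 = 78.9; share = 0.2529.

share on x_1 = 0.2529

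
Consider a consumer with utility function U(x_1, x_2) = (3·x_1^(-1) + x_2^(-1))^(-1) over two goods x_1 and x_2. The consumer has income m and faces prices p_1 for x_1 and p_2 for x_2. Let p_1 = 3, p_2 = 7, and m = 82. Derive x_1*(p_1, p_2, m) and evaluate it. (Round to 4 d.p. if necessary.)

MU_x_1 ∝ 3·x_1^(-2), MU_x_2 ∝ x_2^(-2), so MRS = 3·(x_2/x_1)^(2) = p_1/p_2.
Hence x_2/x_1 = ((1/3)·p_1/p_2)^(1/(2)), i.e. raised to the 0.5 power.
With the ratio pinned down, the budget gives x_1* = m/(p_1 + p_2·(x_2/x_1)) and x_2* = (x_2/x_1)·x_1*.
Numerically x_2/x_1 = 0.377964, so x_1* = 82/(3 + 7·0.377964) = 14.5242.

x_1* = 14.5242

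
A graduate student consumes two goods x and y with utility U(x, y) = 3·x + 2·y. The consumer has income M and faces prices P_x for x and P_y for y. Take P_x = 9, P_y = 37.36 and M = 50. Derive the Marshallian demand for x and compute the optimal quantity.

x* = 5.5556

Linear utility — the consumer picks whichever good has higher MU/price: 3/9 = 0.3333 vs 2/37.36 = 0.0535.
x gives more utility per dollar, so spend all income on x: x* = M/P_x, y* = 0.
Numerically: x* = 5.5556, y* = 0.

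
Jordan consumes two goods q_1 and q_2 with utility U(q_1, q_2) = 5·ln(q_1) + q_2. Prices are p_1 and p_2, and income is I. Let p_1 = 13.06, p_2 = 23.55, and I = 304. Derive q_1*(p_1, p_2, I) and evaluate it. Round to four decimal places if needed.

Set MRS = p_1/p_2: (5/q_1)/1 = p_1/p_2.
So q_1*(p_1,p_2) = 5·p_2/p_1, independent of income; and q_2* = (I − 5·p_2)/p_2.
At the given prices: q_1* = 5·23.55/13.06 = 9.0161.

q_1* = 9.0161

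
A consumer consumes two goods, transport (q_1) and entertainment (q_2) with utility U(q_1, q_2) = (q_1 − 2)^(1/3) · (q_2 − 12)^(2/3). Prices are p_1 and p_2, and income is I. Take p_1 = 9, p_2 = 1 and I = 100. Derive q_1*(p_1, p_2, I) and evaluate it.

q_1* = 4.5926

Let q_1' = q_1−2, q_2' = q_2−12. MRS = (1/2)·q_2'/q_1' = p_1/p_2.
Substituting into the budget: q_1* = 2 + 1/3·(I − 2·p_1 − 12·p_2)/p_1, and q_2* = 12 + 2/3·(…)/p_2.
Discretionary income = 100 − 2·9 − 12·1 = 70; q_1* = 2 + 1/3·70/9 = 4.5926.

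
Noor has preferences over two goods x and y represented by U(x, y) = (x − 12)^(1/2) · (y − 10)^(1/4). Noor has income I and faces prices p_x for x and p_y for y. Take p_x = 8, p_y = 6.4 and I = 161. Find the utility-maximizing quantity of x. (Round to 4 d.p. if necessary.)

Let x' = x−12, y' = y−10. MRS = 2·y'/x' = p_x/p_y.
Substituting into the budget: x* = 12 + 2/3·(I − 12·p_x − 10·p_y)/p_x, and y* = 10 + 1/3·(…)/p_y.
Discretionary income = 161 − 12·8 − 10·6.4 = 1; x* = 12 + 2/3·1/8 = 12.0833.

x* = 12.0833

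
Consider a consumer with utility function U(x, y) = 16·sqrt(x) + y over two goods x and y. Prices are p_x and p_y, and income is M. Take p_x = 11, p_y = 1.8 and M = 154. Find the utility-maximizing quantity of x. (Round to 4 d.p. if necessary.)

x* = 1.7137

Thus x* = (8·p_y/p_x)² — independent of M — with the rest of income spent on y.
Plugging in: x* = (8·1.8/11)² = 1.7137.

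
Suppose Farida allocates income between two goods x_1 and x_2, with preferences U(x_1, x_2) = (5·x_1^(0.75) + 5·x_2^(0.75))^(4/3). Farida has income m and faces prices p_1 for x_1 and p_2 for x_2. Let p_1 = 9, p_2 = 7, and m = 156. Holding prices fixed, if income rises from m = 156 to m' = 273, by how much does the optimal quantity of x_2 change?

MU_x_1 ∝ 5·x_1^(-0.25), MU_x_2 ∝ 5·x_2^(-0.25), so MRS = (x_2/x_1)^(0.25) = p_1/p_2.
Hence x_2/x_1 = (p_1/p_2)^(1/(0.25)), i.e. raised to the 4 power.
With the ratio pinned down, the budget gives x_1* = m/(p_1 + p_2·(x_2/x_1)) and x_2* = (x_2/x_1)·x_1*.
Numerically x_2/x_1 = 2.732611, so x_1* = 156/(9 + 7·2.732611) = 5.546 and x_2* = 2.732611·5.546 = 15.1551.
At m' = 273: x_2* = 26.5215. Change: 26.5215 − 15.1551 = 11.3663.

Δx_2* = 11.3663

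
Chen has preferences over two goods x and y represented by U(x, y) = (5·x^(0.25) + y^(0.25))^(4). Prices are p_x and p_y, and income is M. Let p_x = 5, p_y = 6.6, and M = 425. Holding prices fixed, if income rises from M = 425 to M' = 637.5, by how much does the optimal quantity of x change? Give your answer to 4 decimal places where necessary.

MU_x ∝ 5·x^(-0.75), MU_y ∝ y^(-0.75), so MRS = 5·(y/x)^(0.75) = p_x/p_y.
Hence y/x = ((1/5)·p_x/p_y)^(1/(0.75)), i.e. raised to the 4/3 power.
With the ratio pinned down, the budget gives x* = M/(p_x + p_y·(y/x)) and y* = (y/x)·x*.
Numerically y/x = 0.080775, so x* = 425/(5 + 6.6·0.080775) = 76.8103.
At M' = 637.5: x* = 115.2154. Change: 115.2154 − 76.8103 = 38.4051.

Δx* = 38.4051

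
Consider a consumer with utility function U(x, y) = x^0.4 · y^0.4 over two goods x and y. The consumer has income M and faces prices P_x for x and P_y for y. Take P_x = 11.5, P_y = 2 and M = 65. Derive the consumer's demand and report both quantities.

x* = 2.8261, y* = 16.25

MU_x/MU_y = (0.4·y)/(0.4·x); tangency sets this equal to P_x/P_y.
So 0.4·P_y·y = 0.4·P_x·x; combined with the budget, a share 0.5 of income goes to x.
Demand: x*(P_x,P_y,M) = 0.5·M/P_x and y* = 0.5·M/P_y.
At P_x=11.5, P_y=2, M=65: x* = 0.5·65/11.5 = 2.8261, y* = 16.25.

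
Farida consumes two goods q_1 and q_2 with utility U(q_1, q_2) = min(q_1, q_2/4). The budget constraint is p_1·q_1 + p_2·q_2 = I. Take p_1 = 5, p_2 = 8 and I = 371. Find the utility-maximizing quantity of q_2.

Leontief preferences: the optimum is at the kink where q_1/1 = q_2/4, i.e. q_2 = 4·q_1.
Budget: p_1·q_1 + p_2·4·q_1 = I, so (p_1 + 4·p_2)·q_1 = I.
Demand: q_1*(p_1,p_2,I) = I/(p_1 + 4·p_2), q_2* = 4·I/(p_1 + 4·p_2).
Here 5 + 4·8 = 37, giving q_2* = 40.1081.

q_2* = 40.1081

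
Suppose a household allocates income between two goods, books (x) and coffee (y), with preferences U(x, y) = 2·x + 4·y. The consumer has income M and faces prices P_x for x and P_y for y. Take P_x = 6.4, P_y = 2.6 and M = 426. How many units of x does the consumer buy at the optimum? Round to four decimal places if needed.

x* = 0

Linear utility — the consumer picks whichever good has higher MU/price: 2/6.4 = 0.3125 vs 4/2.6 = 1.5385.
y gives more utility per dollar, so spend all income on y: y* = M/P_y, x* = 0.
Numerically: x* = 0, y* = 163.8462.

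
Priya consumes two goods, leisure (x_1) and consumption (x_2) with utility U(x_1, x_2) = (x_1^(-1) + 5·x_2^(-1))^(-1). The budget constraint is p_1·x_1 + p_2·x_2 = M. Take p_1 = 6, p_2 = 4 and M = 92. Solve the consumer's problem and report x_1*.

x_1* = 5.4263

MRS = MU_x_1/MU_x_2 = (1/5)·(x_2/x_1)^(2). Set equal to p_1/p_2.
Hence x_2/x_1 = (5·p_1/p_2)^(1/(2)), i.e. raised to the 0.5 power.
Substitute x_2 = (x_2/x_1)·x_1 into the budget: x_1* = M/(p_1 + p_2·(x_2/x_1)).
Numerically x_2/x_1 = 2.738613, so x_1* = 92/(6 + 4·2.738613) = 5.4263.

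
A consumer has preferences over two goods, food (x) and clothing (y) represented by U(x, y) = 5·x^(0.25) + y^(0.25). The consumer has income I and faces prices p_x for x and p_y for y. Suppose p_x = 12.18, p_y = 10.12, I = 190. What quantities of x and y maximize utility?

x* = 13.8733, y* = 2.0774

From the CES first-order condition, 5·(y/x)^(0.75) = p_x/p_y.
Hence y/x = ((1/5)·p_x/p_y)^(1/(0.75)), i.e. raised to the 4/3 power.
With the ratio pinned down, the budget gives x* = I/(p_x + p_y·(y/x)) and y* = (y/x)·x*.
Numerically y/x = 0.149737, so x* = 190/(12.18 + 10.12·0.149737) = 13.8733 and y* = 0.149737·13.8733 = 2.0774.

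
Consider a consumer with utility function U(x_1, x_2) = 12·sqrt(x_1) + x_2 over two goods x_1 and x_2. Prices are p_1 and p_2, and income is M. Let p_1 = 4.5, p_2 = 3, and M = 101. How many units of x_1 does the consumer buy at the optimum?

Utility is quasi-linear in x_2; the FOC for x_1 is 6/√x_1 = p_1/p_2.
Solve: √x_1 = 6·p_2/p_1, so x_1*(p_1,p_2) = (6·p_2/p_1)², and x_2* = (M − p_1·x_1*)/p_2.
Plugging in: x_1* = (6·3/4.5)² = 16.

x_1* = 16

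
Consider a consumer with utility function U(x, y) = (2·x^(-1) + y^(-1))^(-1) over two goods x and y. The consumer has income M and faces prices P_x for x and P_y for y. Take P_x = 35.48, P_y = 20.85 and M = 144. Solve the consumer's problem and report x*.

MU_x ∝ 2·x^(-2), MU_y ∝ y^(-2), so MRS = 2·(y/x)^(2) = P_x/P_y.
Hence y/x = ((1/2)·P_x/P_y)^(1/(2)), i.e. raised to the 0.5 power.
With the ratio pinned down, the budget gives x* = M/(P_x + P_y·(y/x)) and y* = (y/x)·x*.
Numerically y/x = 0.92241, so x* = 144/(35.48 + 20.85·0.92241) = 2.632.

x* = 2.632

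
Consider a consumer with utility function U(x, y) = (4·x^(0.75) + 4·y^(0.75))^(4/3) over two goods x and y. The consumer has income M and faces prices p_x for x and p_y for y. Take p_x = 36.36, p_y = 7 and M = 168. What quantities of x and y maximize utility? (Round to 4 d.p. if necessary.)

x* = 0.0327, y* = 23.83

MRS = MU_x/MU_y = (y/x)^(0.25). Set equal to p_x/p_y.
Solve for the ratio: y/x = [p_x/p_y]^(4).
With the ratio pinned down, the budget gives x* = M/(p_x + p_y·(y/x)) and y* = (y/x)·x*.
Numerically y/x = 727.952997, so x* = 168/(36.36 + 7·727.952997) = 0.0327 and y* = 727.952997·0.0327 = 23.83.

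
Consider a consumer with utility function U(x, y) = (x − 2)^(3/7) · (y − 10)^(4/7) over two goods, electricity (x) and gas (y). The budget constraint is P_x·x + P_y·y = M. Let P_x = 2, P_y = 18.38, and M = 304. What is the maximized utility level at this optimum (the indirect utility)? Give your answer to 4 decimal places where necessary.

V = 8.2628

Substituting into the budget: x* = 2 + 3/7·(M − 2·P_x − 10·P_y)/P_x, and y* = 10 + 4/7·(…)/P_y.
Discretionary income = 304 − 2·2 − 10·18.38 = 116.2; x* = 2 + 3/7·116.2/2 = 26.9; y* = 10 + 4/7·116.2/18.38 = 13.6126.
Utility at the optimum: U(26.9, 13.6126) = 8.2628.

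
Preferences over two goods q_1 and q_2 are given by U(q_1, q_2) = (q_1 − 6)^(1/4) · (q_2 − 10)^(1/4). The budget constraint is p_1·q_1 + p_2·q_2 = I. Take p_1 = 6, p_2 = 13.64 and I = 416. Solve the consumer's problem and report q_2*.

q_2* = 18.9296

This is Cobb-Douglas in (q_1−6, q_2−10): tangency gives 0.25·p_2·(q_2−10) = 0.25·p_1·(q_1−6).
After buying the subsistence bundle (6, 10), a share 0.5 of the remaining income goes to q_1: q_1* = 6 + 0.5·(I − 6p_1 − 10p_2)/p_1.
Discretionary income = 416 − 6·6 − 10·13.64 = 243.6; q_2* = 10 + 0.5·243.6/13.64 = 18.9296.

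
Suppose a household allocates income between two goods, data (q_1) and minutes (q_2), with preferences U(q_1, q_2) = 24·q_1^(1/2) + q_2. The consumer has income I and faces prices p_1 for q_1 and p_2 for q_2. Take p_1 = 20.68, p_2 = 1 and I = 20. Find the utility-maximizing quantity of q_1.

Utility is quasi-linear in q_2; the FOC for q_1 is 12/√q_1 = p_1/p_2.
Solve: √q_1 = 12·p_2/p_1, so q_1*(p_1,p_2) = (12·p_2/p_1)², and q_2* = (I − p_1·q_1*)/p_2.
Plugging in: q_1* = (12·1/20.68)² = 0.3367.

q_1* = 0.3367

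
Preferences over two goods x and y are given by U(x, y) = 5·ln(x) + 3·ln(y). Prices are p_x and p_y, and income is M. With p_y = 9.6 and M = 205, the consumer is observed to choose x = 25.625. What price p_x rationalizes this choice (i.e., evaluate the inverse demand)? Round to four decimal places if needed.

p_x = 5

MU_x/MU_y = (5·y)/(3·x); tangency sets this equal to p_x/p_y.
Rearranging, p_y·y = (3/5)·p_x·x. Substituting into the budget gives p_x·x·(1 + (3/5)) = M.
Demand: x*(p_x,p_y,M) = 0.625·M/p_x and y* = 0.375·M/p_y.
Set x* = 25.625 in the demand function and solve for p_x: p_x = 5.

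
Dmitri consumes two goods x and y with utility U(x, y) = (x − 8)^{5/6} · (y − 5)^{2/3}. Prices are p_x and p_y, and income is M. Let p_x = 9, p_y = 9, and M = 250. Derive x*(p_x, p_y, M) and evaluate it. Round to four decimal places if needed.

MRS = (5/4)·(y−5)/(x−8). Tangency with p_x/p_y gives y−5 = (4/5)·(p_x/p_y)·(x−8).
After buying the subsistence bundle (8, 5), a share 5/9 of the remaining income goes to x: x* = 8 + 5/9·(M − 8p_x − 5p_y)/p_x.
Discretionary income = 250 − 8·9 − 5·9 = 133; x* = 8 + 5/9·133/9 = 16.2099.

x* = 16.2099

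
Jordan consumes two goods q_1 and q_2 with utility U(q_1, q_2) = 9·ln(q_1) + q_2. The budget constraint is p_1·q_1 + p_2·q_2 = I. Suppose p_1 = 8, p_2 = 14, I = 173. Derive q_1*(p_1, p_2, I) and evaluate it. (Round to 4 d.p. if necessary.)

Set MRS = p_1/p_2: (9/q_1)/1 = p_1/p_2.
So q_1*(p_1,p_2) = 9·p_2/p_1, independent of income; and q_2* = (I − 9·p_2)/p_2.
At the given prices: q_1* = 9·14/8 = 15.75.

q_1* = 15.75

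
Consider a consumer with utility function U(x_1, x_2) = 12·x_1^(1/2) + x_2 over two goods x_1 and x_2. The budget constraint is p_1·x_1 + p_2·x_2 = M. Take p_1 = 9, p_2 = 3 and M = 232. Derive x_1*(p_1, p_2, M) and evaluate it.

MU_x_1 = 6/√x_1, MU_x_2 = 1. Tangency: 6/√x_1 = p_1/p_2.
Thus x_1* = (6·p_2/p_1)² — independent of M — with the rest of income spent on x_2.
Plugging in: x_1* = (6·3/9)² = 4.

x_1* = 4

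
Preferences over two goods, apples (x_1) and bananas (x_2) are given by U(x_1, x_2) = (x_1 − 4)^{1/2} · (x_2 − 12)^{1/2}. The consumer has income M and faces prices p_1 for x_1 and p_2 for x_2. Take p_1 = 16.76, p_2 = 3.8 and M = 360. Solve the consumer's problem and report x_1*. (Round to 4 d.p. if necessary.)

x_1* = 11.3795

MRS = (x_2−12)/(x_1−4). Tangency with p_1/p_2 gives x_2−12 = (p_1/p_2)·(x_1−4).
After buying the subsistence bundle (4, 12), a share 0.5 of the remaining income goes to x_1: x_1* = 4 + 0.5·(M − 4p_1 − 12p_2)/p_1.
Discretionary income = 360 − 4·16.76 − 12·3.8 = 247.36; x_1* = 4 + 0.5·247.36/16.76 = 11.3795.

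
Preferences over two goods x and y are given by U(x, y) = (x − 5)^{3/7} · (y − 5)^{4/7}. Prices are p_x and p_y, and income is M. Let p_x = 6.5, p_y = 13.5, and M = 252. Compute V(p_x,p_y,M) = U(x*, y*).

Let x' = x−5, y' = y−5. MRS = (3/4)·y'/x' = p_x/p_y.
Substituting into the budget: x* = 5 + 3/7·(M − 5·p_x − 5·p_y)/p_x, and y* = 5 + 4/7·(…)/p_y.
Discretionary income = 252 − 5·6.5 − 5·13.5 = 152; x* = 5 + 3/7·152/6.5 = 15.022; y* = 5 + 4/7·152/13.5 = 11.4339.
Utility at the optimum: U(15.022, 11.4339) = 7.7797.

V = 7.7797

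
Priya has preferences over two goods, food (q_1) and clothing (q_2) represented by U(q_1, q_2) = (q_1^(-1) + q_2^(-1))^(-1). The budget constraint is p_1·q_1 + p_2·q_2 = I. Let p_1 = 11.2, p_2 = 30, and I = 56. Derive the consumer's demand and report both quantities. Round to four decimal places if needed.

From the CES first-order condition, (q_2/q_1)^(2) = p_1/p_2.
Solve for the ratio: q_2/q_1 = [p_1/p_2]^(0.5).
Substitute q_2 = (q_2/q_1)·q_1 into the budget: q_1* = I/(p_1 + p_2·(q_2/q_1)).
Numerically q_2/q_1 = 0.61101, so q_1* = 56/(11.2 + 30·0.61101) = 1.8964 and q_2* = 0.61101·1.8964 = 1.1587.

q_1* = 1.8964, q_2* = 1.1587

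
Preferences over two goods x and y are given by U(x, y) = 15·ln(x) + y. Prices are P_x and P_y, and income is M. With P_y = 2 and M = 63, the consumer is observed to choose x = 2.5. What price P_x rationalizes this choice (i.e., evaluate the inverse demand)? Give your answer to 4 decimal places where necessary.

Set MRS = P_x/P_y: (15/x)/1 = P_x/P_y.
So x*(P_x,P_y) = 15·P_y/P_x, independent of income; and y* = (M − 15·P_y)/P_y.
Set x* = 2.5 in the demand function and solve for P_x: P_x = 12.

P_x = 12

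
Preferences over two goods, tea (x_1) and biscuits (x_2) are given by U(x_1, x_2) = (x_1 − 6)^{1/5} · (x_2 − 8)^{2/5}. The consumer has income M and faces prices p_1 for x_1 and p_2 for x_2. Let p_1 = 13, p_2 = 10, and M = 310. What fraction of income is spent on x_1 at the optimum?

share on x_1 = 0.4151

Let x_1' = x_1−6, x_2' = x_2−8. MRS = (1/2)·x_2'/x_1' = p_1/p_2.
After buying the subsistence bundle (6, 8), a share 1/3 of the remaining income goes to x_1: x_1* = 6 + 1/3·(M − 6p_1 − 8p_2)/p_1.
Discretionary income = 310 − 6·13 − 8·10 = 152; x_1* = 6 + 1/3·152/13 = 9.8974; x_2* = 8 + 2/3·152/10 = 18.1333.
Expenditure on x_1: 13·9.8974 = 128.6667; share = 0.4151.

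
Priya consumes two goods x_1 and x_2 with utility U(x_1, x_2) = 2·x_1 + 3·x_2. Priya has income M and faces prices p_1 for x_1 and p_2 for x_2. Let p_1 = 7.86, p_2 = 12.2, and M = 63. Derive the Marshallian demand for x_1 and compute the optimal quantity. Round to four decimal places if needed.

x_1* = 8.0153

Perfect substitutes: compare marginal utility per dollar. 2/p_1 vs 3/p_2 → 0.2545 vs 0.2459.
x_1 gives more utility per dollar, so spend all income on x_1: x_1* = M/p_1, x_2* = 0.
Numerically: x_1* = 8.0153, x_2* = 0.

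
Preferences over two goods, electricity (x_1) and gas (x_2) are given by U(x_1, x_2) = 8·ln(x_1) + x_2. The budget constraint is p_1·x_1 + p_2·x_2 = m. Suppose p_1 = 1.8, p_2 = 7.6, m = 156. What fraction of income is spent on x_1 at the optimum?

share on x_1 = 0.3897

Set MRS = p_1/p_2: (8/x_1)/1 = p_1/p_2.
So x_1*(p_1,p_2) = 8·p_2/p_1, independent of income; and x_2* = (m − 8·p_2)/p_2.
At the given prices: x_1* = 8·7.6/1.8 = 33.7778, and x_2* = 12.5263.
Expenditure on x_1: 1.8·33.7778 = 60.8; share = 0.3897.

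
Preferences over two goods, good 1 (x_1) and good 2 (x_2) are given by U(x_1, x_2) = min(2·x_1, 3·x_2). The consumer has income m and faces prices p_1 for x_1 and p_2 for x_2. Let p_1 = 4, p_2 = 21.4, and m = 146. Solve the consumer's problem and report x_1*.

x_1* = 7.9927

With perfect complements, no substitution: consume in ratio x_1:x_2 = 3:2.
Budget: p_1·x_1 + p_2·(2/3)·x_1 = m, so (3·p_1 + 2·p_2)·x_1 = 3·m.
Demand: x_1*(p_1,p_2,m) = 3·m/(3·p_1 + 2·p_2), x_2* = 2·m/(3·p_1 + 2·p_2).
Here 3·4 + 2·21.4 = 54.8, giving x_1* = 7.9927.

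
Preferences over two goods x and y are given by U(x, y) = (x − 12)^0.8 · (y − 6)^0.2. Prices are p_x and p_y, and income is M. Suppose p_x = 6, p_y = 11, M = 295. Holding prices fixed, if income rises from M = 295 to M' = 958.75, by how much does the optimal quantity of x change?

Let x' = x−12, y' = y−6. MRS = 4·y'/x' = p_x/p_y.
After buying the subsistence bundle (12, 6), a share 0.8 of the remaining income goes to x: x* = 12 + 0.8·(M − 12p_x − 6p_y)/p_x.
Discretionary income = 295 − 12·6 − 6·11 = 157; x* = 12 + 0.8·157/6 = 32.9333.
At M' = 958.75: x* = 121.4333. Change: 121.4333 − 32.9333 = 88.5.

Δx* = 88.5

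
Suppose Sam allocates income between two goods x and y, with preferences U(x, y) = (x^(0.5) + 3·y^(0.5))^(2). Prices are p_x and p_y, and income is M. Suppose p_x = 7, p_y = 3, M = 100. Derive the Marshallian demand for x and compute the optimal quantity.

With the ratio pinned down, the budget gives x* = M/(p_x + p_y·(y/x)) and y* = (y/x)·x*.
Numerically y/x = 49, so x* = 100/(7 + 3·49) = 0.6494.

x* = 0.6494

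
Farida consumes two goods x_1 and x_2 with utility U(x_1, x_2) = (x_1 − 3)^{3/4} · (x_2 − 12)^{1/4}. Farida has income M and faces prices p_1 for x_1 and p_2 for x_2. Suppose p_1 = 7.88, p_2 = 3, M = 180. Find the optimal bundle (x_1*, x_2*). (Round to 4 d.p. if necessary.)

This is Cobb-Douglas in (x_1−3, x_2−12): tangency gives 0.75·p_2·(x_2−12) = 0.25·p_1·(x_1−3).
After buying the subsistence bundle (3, 12), a share 0.75 of the remaining income goes to x_1: x_1* = 3 + 0.75·(M − 3p_1 − 12p_2)/p_1.
Discretionary income = 180 − 3·7.88 − 12·3 = 120.36; x_1* = 3 + 0.75·120.36/7.88 = 14.4556; x_2* = 12 + 0.25·120.36/3 = 22.03.

x_1* = 14.4556, x_2* = 22.03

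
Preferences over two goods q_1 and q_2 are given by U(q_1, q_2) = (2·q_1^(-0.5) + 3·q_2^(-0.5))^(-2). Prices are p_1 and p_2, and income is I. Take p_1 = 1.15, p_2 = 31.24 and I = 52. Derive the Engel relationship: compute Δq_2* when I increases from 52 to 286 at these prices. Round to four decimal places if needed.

With the ratio pinned down, the budget gives q_1* = I/(p_1 + p_2·(q_2/q_1)) and q_2* = (q_2/q_1)·q_1*.
Numerically q_2/q_1 = 0.145006, so q_1* = 52/(1.15 + 31.24·0.145006) = 9.155 and q_2* = 0.145006·9.155 = 1.3275.
At I' = 286: q_2* = 7.3014. Change: 7.3014 − 1.3275 = 5.9739.

Δq_2* = 5.9739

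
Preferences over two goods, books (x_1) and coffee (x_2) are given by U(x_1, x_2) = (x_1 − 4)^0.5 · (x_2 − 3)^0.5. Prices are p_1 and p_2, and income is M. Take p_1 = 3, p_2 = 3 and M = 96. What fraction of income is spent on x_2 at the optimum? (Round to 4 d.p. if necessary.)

This is Cobb-Douglas in (x_1−4, x_2−3): tangency gives 0.5·p_2·(x_2−3) = 0.5·p_1·(x_1−4).
After buying the subsistence bundle (4, 3), a share 0.5 of the remaining income goes to x_1: x_1* = 4 + 0.5·(M − 4p_1 − 3p_2)/p_1.
Discretionary income = 96 − 4·3 − 3·3 = 75; x_1* = 4 + 0.5·75/3 = 16.5; x_2* = 3 + 0.5·75/3 = 15.5.
Expenditure on x_2: 3·15.5 = 46.5; share = 0.4844.

share on x_2 = 0.4844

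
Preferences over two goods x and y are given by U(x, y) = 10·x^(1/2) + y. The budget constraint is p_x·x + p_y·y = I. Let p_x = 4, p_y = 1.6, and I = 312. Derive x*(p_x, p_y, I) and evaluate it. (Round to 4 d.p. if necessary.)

MU_x = 5/√x, MU_y = 1. Tangency: 5/√x = p_x/p_y.
Thus x* = (5·p_y/p_x)² — independent of I — with the rest of income spent on y.
Plugging in: x* = (5·1.6/4)² = 4.

x* = 4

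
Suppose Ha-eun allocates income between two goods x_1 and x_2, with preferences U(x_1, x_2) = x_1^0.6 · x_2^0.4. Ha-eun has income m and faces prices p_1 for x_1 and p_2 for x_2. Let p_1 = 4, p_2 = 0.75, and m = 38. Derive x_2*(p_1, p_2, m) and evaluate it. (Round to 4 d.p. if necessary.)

x_2* = 20.2667

MU_x_1/MU_x_2 = (0.6·x_2)/(0.4·x_1); tangency sets this equal to p_1/p_2.
Rearranging, p_2·x_2 = (2/3)·p_1·x_1. Substituting into the budget gives p_1·x_1·(1 + (2/3)) = m.
Demand: x_1*(p_1,p_2,m) = 0.6·m/p_1 and x_2* = 0.4·m/p_2.
At p_1=4, p_2=0.75, m=38: x_2* = 0.4·38/0.75 = 20.2667.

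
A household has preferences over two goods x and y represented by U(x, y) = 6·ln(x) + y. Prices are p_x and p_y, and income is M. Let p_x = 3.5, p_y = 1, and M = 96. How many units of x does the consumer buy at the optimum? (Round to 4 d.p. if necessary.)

MU_x = 6/x, MU_y = 1. Tangency: 6/x = p_x/p_y.
So x*(p_x,p_y) = 6·p_y/p_x, independent of income; and y* = (M − 6·p_y)/p_y.
At the given prices: x* = 6·1/3.5 = 1.7143.

x* = 1.7143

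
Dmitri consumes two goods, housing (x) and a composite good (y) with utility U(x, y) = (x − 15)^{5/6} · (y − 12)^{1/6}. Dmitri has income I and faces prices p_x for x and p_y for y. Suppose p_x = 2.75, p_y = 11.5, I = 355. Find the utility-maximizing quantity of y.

Substituting into the budget: x* = 15 + 5/6·(I − 15·p_x − 12·p_y)/p_x, and y* = 12 + 1/6·(…)/p_y.
Discretionary income = 355 − 15·2.75 − 12·11.5 = 175.75; y* = 12 + 1/6·175.75/11.5 = 14.5471.

y* = 14.5471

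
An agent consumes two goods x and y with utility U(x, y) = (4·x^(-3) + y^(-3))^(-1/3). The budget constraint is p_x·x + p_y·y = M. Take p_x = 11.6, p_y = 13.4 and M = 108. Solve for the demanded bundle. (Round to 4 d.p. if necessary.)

x* = 5.2074, y* = 3.5518

MU_x ∝ 4·x^(-4), MU_y ∝ y^(-4), so MRS = 4·(y/x)^(4) = p_x/p_y.
Solve for the ratio: y/x = [(1/4)·p_x/p_y]^(0.25).
Substitute y = (y/x)·x into the budget: x* = M/(p_x + p_y·(y/x)).
Numerically y/x = 0.682061, so x* = 108/(11.6 + 13.4·0.682061) = 5.2074 and y* = 0.682061·5.2074 = 3.5518.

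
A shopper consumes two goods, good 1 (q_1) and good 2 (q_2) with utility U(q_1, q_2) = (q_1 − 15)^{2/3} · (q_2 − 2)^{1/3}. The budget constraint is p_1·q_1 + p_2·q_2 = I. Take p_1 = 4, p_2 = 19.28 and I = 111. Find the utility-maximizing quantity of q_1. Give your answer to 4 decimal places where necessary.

q_1* = 17.0733

This is Cobb-Douglas in (q_1−15, q_2−2): tangency gives 2/3·p_2·(q_2−2) = 1/3·p_1·(q_1−15).
After buying the subsistence bundle (15, 2), a share 2/3 of the remaining income goes to q_1: q_1* = 15 + 2/3·(I − 15p_1 − 2p_2)/p_1.
Discretionary income = 111 − 15·4 − 2·19.28 = 12.44; q_1* = 15 + 2/3·12.44/4 = 17.0733.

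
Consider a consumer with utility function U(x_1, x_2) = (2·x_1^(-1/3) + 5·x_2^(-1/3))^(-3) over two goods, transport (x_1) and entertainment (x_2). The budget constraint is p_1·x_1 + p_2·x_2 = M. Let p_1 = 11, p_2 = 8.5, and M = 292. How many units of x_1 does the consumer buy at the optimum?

x_1* = 9.2684

Numerically x_2/x_1 = 2.412322, so x_1* = 292/(11 + 8.5·2.412322) = 9.2684.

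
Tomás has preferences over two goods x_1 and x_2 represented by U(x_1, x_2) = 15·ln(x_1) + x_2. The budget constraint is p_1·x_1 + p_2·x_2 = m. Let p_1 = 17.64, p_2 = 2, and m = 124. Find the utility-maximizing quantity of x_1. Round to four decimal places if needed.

x_1* = 1.7007

MU_x_1 = 15/x_1, MU_x_2 = 1. Tangency: 15/x_1 = p_1/p_2.
So x_1*(p_1,p_2) = 15·p_2/p_1, independent of income; and x_2* = (m − 15·p_2)/p_2.
At the given prices: x_1* = 15·2/17.64 = 1.7007.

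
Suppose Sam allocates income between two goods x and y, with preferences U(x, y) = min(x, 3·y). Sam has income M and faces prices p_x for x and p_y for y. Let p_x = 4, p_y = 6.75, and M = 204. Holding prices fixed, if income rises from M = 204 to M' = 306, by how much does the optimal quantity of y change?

Δy* = 5.44

Leontief preferences: the optimum is at the kink where x/3 = y/1, i.e. y = (1/3)·x.
Budget: p_x·x + p_y·(1/3)·x = M, so (3·p_x + p_y)·x = 3·M.
Demand: x*(p_x,p_y,M) = 3·M/(3·p_x + p_y), y* = M/(3·p_x + p_y).
Here 3·4 + 6.75 = 18.75, giving y* = 10.88.
At M' = 306: y* = 16.32. Change: 16.32 − 10.88 = 5.44.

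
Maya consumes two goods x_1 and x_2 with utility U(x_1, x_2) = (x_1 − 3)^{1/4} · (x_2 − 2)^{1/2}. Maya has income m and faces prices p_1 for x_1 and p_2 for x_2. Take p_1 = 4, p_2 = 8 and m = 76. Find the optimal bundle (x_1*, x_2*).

Substituting into the budget: x_1* = 3 + 1/3·(m − 3·p_1 − 2·p_2)/p_1, and x_2* = 2 + 2/3·(…)/p_2.
Discretionary income = 76 − 3·4 − 2·8 = 48; x_1* = 3 + 1/3·48/4 = 7; x_2* = 2 + 2/3·48/8 = 6.

x_1* = 7, x_2* = 6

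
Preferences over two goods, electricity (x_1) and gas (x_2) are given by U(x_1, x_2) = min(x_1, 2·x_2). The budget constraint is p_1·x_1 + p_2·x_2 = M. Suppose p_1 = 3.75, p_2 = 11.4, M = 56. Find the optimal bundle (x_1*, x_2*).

Demand: x_1*(p_1,p_2,M) = 2·M/(2·p_1 + p_2), x_2* = M/(2·p_1 + p_2).
Here 2·3.75 + 11.4 = 18.9, giving x_1* = 5.9259 and x_2* = 2.963.

x_1* = 5.9259, x_2* = 2.963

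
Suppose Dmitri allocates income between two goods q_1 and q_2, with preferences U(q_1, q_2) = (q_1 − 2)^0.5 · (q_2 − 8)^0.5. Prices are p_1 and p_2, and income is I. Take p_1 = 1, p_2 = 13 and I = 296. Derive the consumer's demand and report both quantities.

Discretionary income = 296 − 2·1 − 8·13 = 190; q_1* = 2 + 0.5·190/1 = 97; q_2* = 8 + 0.5·190/13 = 15.3077.

q_1* = 97, q_2* = 15.3077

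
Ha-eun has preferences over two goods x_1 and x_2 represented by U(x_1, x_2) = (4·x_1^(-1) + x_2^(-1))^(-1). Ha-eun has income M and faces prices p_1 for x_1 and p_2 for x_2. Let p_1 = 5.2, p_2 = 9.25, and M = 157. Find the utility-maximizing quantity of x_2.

MU_x_1 ∝ 4·x_1^(-2), MU_x_2 ∝ x_2^(-2), so MRS = 4·(x_2/x_1)^(2) = p_1/p_2.
Solve for the ratio: x_2/x_1 = [(1/4)·p_1/p_2]^(0.5).
With the ratio pinned down, the budget gives x_1* = M/(p_1 + p_2·(x_2/x_1)) and x_2* = (x_2/x_1)·x_1*.
Numerically x_2/x_1 = 0.374887, so x_1* = 157/(5.2 + 9.25·0.374887) = 18.1132 and x_2* = 0.374887·18.1132 = 6.7904.

x_2* = 6.7904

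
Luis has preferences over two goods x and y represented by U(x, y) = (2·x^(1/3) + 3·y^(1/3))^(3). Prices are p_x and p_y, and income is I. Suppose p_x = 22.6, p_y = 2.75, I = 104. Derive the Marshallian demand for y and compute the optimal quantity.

y* = 31.7832

MRS = MU_x/MU_y = (2/3)·(y/x)^(2/3). Set equal to p_x/p_y.
Solve for the ratio: y/x = [(3/2)·p_x/p_y]^(1.5).
Substitute y = (y/x)·x into the budget: x* = I/(p_x + p_y·(y/x)).
Numerically y/x = 43.281321, so x* = 104/(22.6 + 2.75·43.281321) = 0.7343 and y* = 43.281321·0.7343 = 31.7832.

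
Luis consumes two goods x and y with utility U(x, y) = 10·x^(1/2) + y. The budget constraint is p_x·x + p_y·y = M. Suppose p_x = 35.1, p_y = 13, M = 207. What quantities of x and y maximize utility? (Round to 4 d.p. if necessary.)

x* = 3.4294, y* = 6.6638

Utility is quasi-linear in y; the FOC for x is 5/√x = p_x/p_y.
Solve: √x = 5·p_y/p_x, so x*(p_x,p_y) = (5·p_y/p_x)², and y* = (M − p_x·x*)/p_y.
Plugging in: x* = (5·13/35.1)² = 3.4294, y* = 6.6638.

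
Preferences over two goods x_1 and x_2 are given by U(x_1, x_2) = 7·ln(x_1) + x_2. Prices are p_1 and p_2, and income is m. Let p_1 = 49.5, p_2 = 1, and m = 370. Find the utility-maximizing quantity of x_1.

Set MRS = p_1/p_2: (7/x_1)/1 = p_1/p_2.
So x_1*(p_1,p_2) = 7·p_2/p_1, independent of income; and x_2* = (m − 7·p_2)/p_2.
At the given prices: x_1* = 7·1/49.5 = 0.1414.

x_1* = 0.1414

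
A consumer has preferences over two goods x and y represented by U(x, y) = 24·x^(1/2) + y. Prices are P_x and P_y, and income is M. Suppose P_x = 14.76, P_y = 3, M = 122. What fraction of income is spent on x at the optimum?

MU_x = 12/√x, MU_y = 1. Tangency: 12/√x = P_x/P_y.
Solve: √x = 12·P_y/P_x, so x*(P_x,P_y) = (12·P_y/P_x)², and y* = (M − P_x·x*)/P_y.
Plugging in: x* = (12·3/14.76)² = 5.9488, y* = 11.3984.
Expenditure on x: 14.76·5.9488 = 87.8049; share = 0.7197.

share on x = 0.7197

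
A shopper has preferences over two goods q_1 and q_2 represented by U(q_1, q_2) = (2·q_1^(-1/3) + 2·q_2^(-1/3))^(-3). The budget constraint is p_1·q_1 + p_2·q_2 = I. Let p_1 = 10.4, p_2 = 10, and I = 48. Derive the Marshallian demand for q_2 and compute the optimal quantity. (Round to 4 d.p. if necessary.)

q_2* = 2.3882

MU_q_1 ∝ 2·q_1^(-4/3), MU_q_2 ∝ 2·q_2^(-4/3), so MRS = (q_2/q_1)^(4/3) = p_1/p_2.
Solve for the ratio: q_2/q_1 = [p_1/p_2]^(0.75).
Substitute q_2 = (q_2/q_1)·q_1 into the budget: q_1* = I/(p_1 + p_2·(q_2/q_1)).
Numerically q_2/q_1 = 1.029852, so q_1* = 48/(10.4 + 10·1.029852) = 2.319 and q_2* = 1.029852·2.319 = 2.3882.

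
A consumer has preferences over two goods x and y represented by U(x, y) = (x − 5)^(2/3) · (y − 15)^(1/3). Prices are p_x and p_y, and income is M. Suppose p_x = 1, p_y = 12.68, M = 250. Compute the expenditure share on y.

Discretionary income = 250 − 5·1 − 15·12.68 = 54.8; x* = 5 + 2/3·54.8/1 = 41.5333; y* = 15 + 1/3·54.8/12.68 = 16.4406.
Expenditure on y: 12.68·16.4406 = 208.4667; share = 0.8339.

share on y = 0.8339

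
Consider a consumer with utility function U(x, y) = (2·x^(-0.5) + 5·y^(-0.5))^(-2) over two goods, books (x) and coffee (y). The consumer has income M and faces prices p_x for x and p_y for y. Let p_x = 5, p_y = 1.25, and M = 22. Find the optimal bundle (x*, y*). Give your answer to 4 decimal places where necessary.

With the ratio pinned down, the budget gives x* = M/(p_x + p_y·(y/x)) and y* = (y/x)·x*.
Numerically y/x = 4.641589, so x* = 22/(5 + 1.25·4.641589) = 2.0367 and y* = 4.641589·2.0367 = 9.4533.

x* = 2.0367, y* = 9.4533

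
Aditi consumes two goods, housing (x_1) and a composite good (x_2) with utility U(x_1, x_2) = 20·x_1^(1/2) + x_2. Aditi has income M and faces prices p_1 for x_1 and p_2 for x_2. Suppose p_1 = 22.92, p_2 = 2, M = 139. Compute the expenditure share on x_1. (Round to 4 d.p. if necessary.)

Utility is quasi-linear in x_2; the FOC for x_1 is 10/√x_1 = p_1/p_2.
Thus x_1* = (10·p_2/p_1)² — independent of M — with the rest of income spent on x_2.
Plugging in: x_1* = (10·2/22.92)² = 0.7614, x_2* = 60.774.
Expenditure on x_1: 22.92·0.7614 = 17.452; share = 0.1256.

share on x_1 = 0.1256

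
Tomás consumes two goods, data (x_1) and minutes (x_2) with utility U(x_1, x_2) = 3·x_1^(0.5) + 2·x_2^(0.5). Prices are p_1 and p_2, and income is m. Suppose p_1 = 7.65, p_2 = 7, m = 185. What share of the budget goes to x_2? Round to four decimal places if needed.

share on x_2 = 0.3269

From the CES first-order condition, (3/2)·(x_2/x_1)^(0.5) = p_1/p_2.
Hence x_2/x_1 = ((2/3)·p_1/p_2)^(1/(0.5)), i.e. raised to the 2 power.
With the ratio pinned down, the budget gives x_1* = m/(p_1 + p_2·(x_2/x_1)) and x_2* = (x_2/x_1)·x_1*.
Numerically x_2/x_1 = 0.530816, so x_1* = 185/(7.65 + 7·0.530816) = 16.277 and x_2* = 0.530816·16.277 = 8.6401.
Expenditure on x_2: 7·8.6401 = 60.4808; share = 0.3269.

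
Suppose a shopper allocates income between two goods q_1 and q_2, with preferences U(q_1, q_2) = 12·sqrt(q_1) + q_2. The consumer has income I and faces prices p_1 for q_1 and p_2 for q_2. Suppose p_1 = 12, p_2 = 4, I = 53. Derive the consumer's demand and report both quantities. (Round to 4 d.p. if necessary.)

Set MRS = p_1/p_2: 6·q_1^(−1/2) = p_1/p_2.
Thus q_1* = (6·p_2/p_1)² — independent of I — with the rest of income spent on q_2.
Plugging in: q_1* = (6·4/12)² = 4, q_2* = 1.25.

q_1* = 4, q_2* = 1.25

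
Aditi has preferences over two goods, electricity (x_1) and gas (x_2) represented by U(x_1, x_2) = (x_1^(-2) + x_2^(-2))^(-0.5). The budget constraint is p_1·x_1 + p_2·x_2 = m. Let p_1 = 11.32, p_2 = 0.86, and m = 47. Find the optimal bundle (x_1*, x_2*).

x_1* = 3.5205, x_2* = 8.3122

MRS = MU_x_1/MU_x_2 = (x_2/x_1)^(3). Set equal to p_1/p_2.
Hence x_2/x_1 = (p_1/p_2)^(1/(3)), i.e. raised to the 1/3 power.
With the ratio pinned down, the budget gives x_1* = m/(p_1 + p_2·(x_2/x_1)) and x_2* = (x_2/x_1)·x_1*.
Numerically x_2/x_1 = 2.361109, so x_1* = 47/(11.32 + 0.86·2.361109) = 3.5205 and x_2* = 2.361109·3.5205 = 8.3122.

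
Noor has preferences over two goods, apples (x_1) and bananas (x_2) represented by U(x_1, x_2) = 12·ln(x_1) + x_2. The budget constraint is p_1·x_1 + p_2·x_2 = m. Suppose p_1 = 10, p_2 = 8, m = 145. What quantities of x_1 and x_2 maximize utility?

x_1* = 9.6, x_2* = 6.125

At the given prices: x_1* = 12·8/10 = 9.6, and x_2* = 6.125.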